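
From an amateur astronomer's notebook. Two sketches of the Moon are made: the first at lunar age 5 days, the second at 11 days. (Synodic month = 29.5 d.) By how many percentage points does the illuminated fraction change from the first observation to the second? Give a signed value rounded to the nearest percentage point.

θ₁ = 360° × 5/29.5 = 61.0°, f₁ = (1 − cos θ₁)/2 = 0.258.
θ₂ = 360° × 11/29.5 = 134.2°, f₂ = (1 − cos θ₂)/2 = 0.849.
Change = f₂ − f₁ = +0.591 → +59 percentage points.

+59 percentage points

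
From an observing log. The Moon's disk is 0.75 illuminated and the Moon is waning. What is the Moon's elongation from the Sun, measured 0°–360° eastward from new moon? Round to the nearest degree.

240°

cos θ = 1 − 2f = -0.500, giving a principal value of 120.0°.
A waning Moon lies in 180°–360°, so θ = 360° − 120.0° = 240.0°.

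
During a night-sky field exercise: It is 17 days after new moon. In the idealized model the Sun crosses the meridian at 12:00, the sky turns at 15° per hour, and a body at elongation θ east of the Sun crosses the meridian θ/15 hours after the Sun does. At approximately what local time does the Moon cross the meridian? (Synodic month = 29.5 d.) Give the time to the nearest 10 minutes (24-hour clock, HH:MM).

01:50

Elongation θ = 360° × 17/29.5 ≈ 207.5°.
At 15° of sky rotation per hour, 207.5° corresponds to a 13.83 h lag.
12:00 + 13.831 h ≈ 01:50 → 01:50 to the nearest ten minutes.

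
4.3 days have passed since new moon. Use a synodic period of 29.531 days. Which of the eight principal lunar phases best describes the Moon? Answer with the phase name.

θ ≈ 360° × 4.3/29.531 = 52°, which falls in the waxing crescent sector.

waxing crescent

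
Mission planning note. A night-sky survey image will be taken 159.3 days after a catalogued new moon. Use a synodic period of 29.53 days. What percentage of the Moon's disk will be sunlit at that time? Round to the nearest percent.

Reduce mod P: 159.3 − 5×29.53 = 11.65 d into the current lunation.
Elongation θ = 360° × 11.65/29.53 ≈ 142.0°.
With cos θ = (-0.788), the lit fraction is (1 − (-0.788))/2 ≈ 0.894, so 89%.

89%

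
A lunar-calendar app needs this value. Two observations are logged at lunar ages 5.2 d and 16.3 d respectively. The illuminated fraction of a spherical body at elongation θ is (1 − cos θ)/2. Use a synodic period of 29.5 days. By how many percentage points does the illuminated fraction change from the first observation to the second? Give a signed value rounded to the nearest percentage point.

+70 pp

First observation: θ = 360°·5.2/29.5 = 63.5°, so f = 0.277.
Second observation: θ = 198.9°, f = 0.973.
Δf = 0.973 − 0.277 = +0.696, i.e. +70 pp.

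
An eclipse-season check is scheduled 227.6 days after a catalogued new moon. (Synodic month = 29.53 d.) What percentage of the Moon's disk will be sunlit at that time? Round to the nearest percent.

63%

227.6/29.53 = 7.707 lunations, so 7 complete cycles and 20.89 d into the next.
Phase angle: θ = 360°·(20.89 d)/(29.53 d) = 254.7°.
Illuminated fraction = (1 − cos 254.7°)/2 = (1 − (-0.264))/2 ≈ 0.632, so 63%.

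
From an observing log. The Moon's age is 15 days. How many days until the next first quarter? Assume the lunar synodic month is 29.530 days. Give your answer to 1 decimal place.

21.9 days

First quarter occurs at elongation 90°, i.e. at age 29.530 × 90/360 = 7.383 d.
Already past this cycle's first quarter; the next is at 7.383 + 29.530 = 36.913 d, so 36.913 − 15 = 21.913 days.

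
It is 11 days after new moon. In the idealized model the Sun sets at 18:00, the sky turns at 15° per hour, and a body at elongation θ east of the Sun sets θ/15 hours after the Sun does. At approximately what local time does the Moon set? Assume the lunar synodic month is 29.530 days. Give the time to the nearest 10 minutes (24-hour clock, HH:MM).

Phase angle: θ = 360°·(11 d)/(29.530 d) = 134.1°.
The Moon trails the Sun by θ/15 = 134.1/15 ≈ 8.94 hours.
18:00 + 8.940 h ≈ 02:56 → 03:00 to the nearest ten minutes.

03:00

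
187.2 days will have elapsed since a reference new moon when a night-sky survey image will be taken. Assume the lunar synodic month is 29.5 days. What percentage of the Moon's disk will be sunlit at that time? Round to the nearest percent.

187.2/29.5 = 6.346 lunations, so 6 complete cycles and 10.20 d into the next.
Phase angle: θ = 360°·(10.20 d)/(29.5 d) = 124.5°.
With cos θ = (-0.566), the lit fraction is (1 − (-0.566))/2 ≈ 0.783, so 78%.

78%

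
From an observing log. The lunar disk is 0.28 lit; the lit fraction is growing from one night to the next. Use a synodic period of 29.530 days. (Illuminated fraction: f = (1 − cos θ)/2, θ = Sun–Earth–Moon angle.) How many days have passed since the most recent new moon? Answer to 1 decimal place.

cos θ = 1 − 2f = 0.440, giving a principal value of 63.9°.
Before full moon the principal value applies: θ = 63.9°.
Age = 29.530 × 63.9°/360° ≈ 5.24 days.

5.2 days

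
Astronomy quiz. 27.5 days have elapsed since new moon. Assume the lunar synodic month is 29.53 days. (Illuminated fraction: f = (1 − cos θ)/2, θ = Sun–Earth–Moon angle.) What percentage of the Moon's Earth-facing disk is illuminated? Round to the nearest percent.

5%

Phase angle: θ = 360°·(27.5 d)/(29.53 d) = 335.3°.
With cos θ = 0.908, the lit fraction is (1 − 0.908)/2 ≈ 0.046, so 5%.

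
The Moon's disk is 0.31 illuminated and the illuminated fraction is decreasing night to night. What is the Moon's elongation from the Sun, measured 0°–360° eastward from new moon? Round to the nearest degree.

292°

cos θ = 1 − 2f = 0.380, giving a principal value of 67.7°.
Waning ⇒ past full, so θ = 360° − 67.7° = 292.3°.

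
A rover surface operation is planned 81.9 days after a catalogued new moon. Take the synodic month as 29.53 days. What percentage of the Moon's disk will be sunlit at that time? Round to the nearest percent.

43%

81.9/29.53 = 2.773 lunations, so 2 complete cycles and 22.84 d into the next.
Phase angle: θ = 360°·(22.84 d)/(29.53 d) = 278.4°.
Illuminated fraction = (1 − cos 278.4°)/2 = (1 − 0.147)/2 ≈ 0.427, so 43%.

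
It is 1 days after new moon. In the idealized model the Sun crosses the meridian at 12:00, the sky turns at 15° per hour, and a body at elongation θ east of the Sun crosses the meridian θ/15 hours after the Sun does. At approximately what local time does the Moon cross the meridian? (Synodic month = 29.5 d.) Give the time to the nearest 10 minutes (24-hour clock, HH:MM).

Phase angle: θ = 360°·(1 d)/(29.5 d) = 12.2°.
The Moon trails the Sun by θ/15 = 12.2/15 ≈ 0.81 hours.
12:00 + 0.814 h ≈ 12:49 → 12:50 to the nearest ten minutes.

12:50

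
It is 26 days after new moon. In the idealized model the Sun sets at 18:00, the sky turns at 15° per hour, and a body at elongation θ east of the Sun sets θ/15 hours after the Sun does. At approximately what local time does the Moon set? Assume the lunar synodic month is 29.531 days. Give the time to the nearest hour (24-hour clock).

15:00

The Moon has covered 26/29.531 of its cycle, so θ ≈ 360° × 26/29.531 = 317.0°.
At 15° of sky rotation per hour, 317.0° corresponds to a 21.13 h lag.
18:00 + 21.13 h ≈ 15:08 → 15:00 to the nearest hour.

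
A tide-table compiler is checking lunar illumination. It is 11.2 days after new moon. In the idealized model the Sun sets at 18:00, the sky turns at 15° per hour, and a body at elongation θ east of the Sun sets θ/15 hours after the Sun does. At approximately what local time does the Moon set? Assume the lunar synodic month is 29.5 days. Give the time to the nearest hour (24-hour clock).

03:00

Phase angle: θ = 360°·(11.2 d)/(29.5 d) = 136.7°.
The Moon trails the Sun by θ/15 = 136.7/15 ≈ 9.11 hours.
18:00 + 9.11 h ≈ 03:07 → 03:00 to the nearest hour.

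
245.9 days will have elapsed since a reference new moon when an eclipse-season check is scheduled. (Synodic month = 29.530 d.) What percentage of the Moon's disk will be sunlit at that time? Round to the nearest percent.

245.9/29.530 = 8.327 lunations, so 8 complete cycles and 9.66 d into the next.
Elongation θ = 360° × 9.66/29.530 ≈ 117.8°.
cos 117.8° = (-0.466), so f = (1 − (-0.466))/2 = 0.733, so 73%.

73%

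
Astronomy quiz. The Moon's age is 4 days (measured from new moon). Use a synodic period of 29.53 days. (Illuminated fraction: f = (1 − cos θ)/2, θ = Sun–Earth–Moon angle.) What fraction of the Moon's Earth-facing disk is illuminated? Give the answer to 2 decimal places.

Phase angle: θ = 360°·(4 d)/(29.53 d) = 48.8°.
With cos θ = 0.659, the lit fraction is (1 − 0.659)/2 ≈ 0.170.

0.17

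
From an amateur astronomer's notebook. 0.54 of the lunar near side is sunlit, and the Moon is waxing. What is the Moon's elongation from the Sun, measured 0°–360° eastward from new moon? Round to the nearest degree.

95°

cos θ = 1 − 2f = -0.080, giving a principal value of 94.6°.
Before full moon the principal value applies: θ = 94.6°.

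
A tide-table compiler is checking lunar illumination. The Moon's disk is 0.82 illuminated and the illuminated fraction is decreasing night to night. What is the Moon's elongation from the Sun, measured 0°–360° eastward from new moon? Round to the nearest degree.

Invert f = (1 − cos θ)/2 to get cos θ = 1 − 2(0.82) = -0.640, hence θ₀ = arccos -0.640 = 129.8°.
Waning ⇒ past full, so θ = 360° − 129.8° = 230.2°.

230°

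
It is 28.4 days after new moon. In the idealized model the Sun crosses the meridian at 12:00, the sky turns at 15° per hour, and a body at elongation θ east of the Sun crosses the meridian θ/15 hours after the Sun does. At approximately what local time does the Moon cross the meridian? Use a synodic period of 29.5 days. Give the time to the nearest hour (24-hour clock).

Phase angle: θ = 360°·(28.4 d)/(29.5 d) = 346.6°.
At 15° of sky rotation per hour, 346.6° corresponds to a 23.11 h lag.
12:00 + 23.11 h ≈ 11:06 → 11:00 to the nearest hour.

11:00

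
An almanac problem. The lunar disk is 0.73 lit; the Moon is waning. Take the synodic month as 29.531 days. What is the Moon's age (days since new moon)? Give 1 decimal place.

cos θ = 1 − 2f = -0.460, giving a principal value of 117.4°.
Waning ⇒ past full, so θ = 360° − 117.4° = 242.6°.
That fraction of the synodic month is 242.6/360 × 29.531 d ≈ 19.90 d.

19.9 days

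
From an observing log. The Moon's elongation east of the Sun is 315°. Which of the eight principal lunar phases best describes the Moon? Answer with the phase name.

315° lies in the waning crescent sector of the 8-phase cycle.

waning crescent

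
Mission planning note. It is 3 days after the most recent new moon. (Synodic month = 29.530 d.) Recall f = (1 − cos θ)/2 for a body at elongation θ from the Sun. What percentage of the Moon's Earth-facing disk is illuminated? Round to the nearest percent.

Elongation θ = 360° × 3/29.530 ≈ 36.6°.
Illuminated fraction = (1 − cos 36.6°)/2 = (1 − 0.803)/2 ≈ 0.098, so 10%.

10%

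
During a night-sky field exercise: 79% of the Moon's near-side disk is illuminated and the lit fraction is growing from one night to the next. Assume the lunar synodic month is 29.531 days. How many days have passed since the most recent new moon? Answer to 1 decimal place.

From f = (1 − cos θ)/2: cos θ = 1 − 2×0.79 = -0.580; arccos → 125.5°.
Before full moon the principal value applies: θ = 125.5°.
That fraction of the synodic month is 125.5/360 × 29.531 d ≈ 10.29 d.

10.3 days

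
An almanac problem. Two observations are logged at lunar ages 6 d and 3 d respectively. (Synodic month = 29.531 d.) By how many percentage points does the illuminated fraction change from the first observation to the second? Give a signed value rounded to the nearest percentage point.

-26 percentage points

θ₁ = 360° × 6/29.531 = 73.1°, f₁ = (1 − cos θ₁)/2 = 0.355.
θ₂ = 360° × 3/29.531 = 36.6°, f₂ = (1 − cos θ₂)/2 = 0.098.
Change = f₂ − f₁ = -0.257 → -26 percentage points.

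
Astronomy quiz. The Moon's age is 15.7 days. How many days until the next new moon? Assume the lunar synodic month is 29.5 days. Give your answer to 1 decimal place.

The next new moon completes the synodic month: 29.5 − 15.7 = 13.800 days.

13.8 days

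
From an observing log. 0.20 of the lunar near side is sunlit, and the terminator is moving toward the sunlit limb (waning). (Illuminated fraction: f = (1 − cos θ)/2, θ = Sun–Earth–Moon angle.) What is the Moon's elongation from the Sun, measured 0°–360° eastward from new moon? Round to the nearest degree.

307°

cos θ = 1 − 2f = 0.600, giving a principal value of 53.1°.
Waning ⇒ past full, so θ = 360° − 53.1° = 306.9°.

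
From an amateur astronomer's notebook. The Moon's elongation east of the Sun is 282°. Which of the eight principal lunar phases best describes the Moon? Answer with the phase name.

282° lies in the last quarter sector of the 8-phase cycle.

last quarter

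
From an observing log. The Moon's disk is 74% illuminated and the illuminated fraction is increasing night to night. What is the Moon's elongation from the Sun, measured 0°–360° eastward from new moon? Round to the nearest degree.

119°

From f = (1 − cos θ)/2: cos θ = 1 − 2×0.74 = -0.480; arccos → 118.7°.
Waxing ⇒ before full, so θ = 118.7°.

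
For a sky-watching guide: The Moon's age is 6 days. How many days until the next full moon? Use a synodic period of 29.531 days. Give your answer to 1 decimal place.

Full moon is 0.5 of the way through the cycle: age 0.5 × 29.531 = 14.765 d.
That is 14.765 − 6 = 8.765 days ahead.

8.8 days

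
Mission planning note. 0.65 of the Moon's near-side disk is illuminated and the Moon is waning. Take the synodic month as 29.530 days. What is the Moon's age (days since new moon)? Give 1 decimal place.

20.7 days

Invert f = (1 − cos θ)/2 to get cos θ = 1 − 2(0.65) = -0.300, hence θ₀ = arccos -0.300 = 107.5°.
Since the Moon is past full (waning), take the reflex angle: θ = 360° − 107.5° = 252.5°.
Age = 29.530 × 252.5°/360° ≈ 20.72 days.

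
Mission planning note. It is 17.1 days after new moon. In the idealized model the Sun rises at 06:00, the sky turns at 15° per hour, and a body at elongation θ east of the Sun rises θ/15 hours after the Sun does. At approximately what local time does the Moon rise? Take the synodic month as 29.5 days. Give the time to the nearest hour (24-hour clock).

20:00

Phase angle: θ = 360°·(17.1 d)/(29.5 d) = 208.7°.
The Moon trails the Sun by θ/15 = 208.7/15 ≈ 13.91 hours.
06:00 + 13.91 h ≈ 19:55 → 20:00 to the nearest hour.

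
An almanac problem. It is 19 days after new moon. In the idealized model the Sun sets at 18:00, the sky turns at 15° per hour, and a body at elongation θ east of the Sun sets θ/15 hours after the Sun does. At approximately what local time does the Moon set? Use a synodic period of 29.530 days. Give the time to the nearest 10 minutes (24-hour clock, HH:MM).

Elongation θ = 360° × 19/29.530 ≈ 231.6°.
At 15° of sky rotation per hour, 231.6° corresponds to a 15.44 h lag.
18:00 + 15.442 h ≈ 09:27 → 09:30 to the nearest ten minutes.

09:30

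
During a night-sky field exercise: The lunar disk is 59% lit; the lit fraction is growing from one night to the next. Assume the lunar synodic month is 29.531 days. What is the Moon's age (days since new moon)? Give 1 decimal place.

8.2 days

Invert f = (1 − cos θ)/2 to get cos θ = 1 − 2(0.59) = -0.180, hence θ₀ = arccos -0.180 = 100.4°.
The Moon is waxing (0°–180°), so θ = 100.4° directly.
At 360°/29.531 d per day, 100.4° corresponds to 8.23 days.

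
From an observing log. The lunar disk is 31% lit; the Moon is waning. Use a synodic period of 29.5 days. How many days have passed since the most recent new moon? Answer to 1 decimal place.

From f = (1 − cos θ)/2: cos θ = 1 − 2×0.31 = 0.380; arccos → 67.7°.
Waning ⇒ past full, so θ = 360° − 67.7° = 292.3°.
At 360°/29.5 d per day, 292.3° corresponds to 23.96 days.

24.0 days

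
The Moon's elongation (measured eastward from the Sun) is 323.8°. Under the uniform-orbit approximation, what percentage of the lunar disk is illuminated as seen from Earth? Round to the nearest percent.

10%

Half-versine of 323.8°: (1 − 0.807)/2 = 0.097, i.e. 10%.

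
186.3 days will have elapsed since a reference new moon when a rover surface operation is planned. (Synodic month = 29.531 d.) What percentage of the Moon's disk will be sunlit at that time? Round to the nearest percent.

68%

186.3/29.531 = 6.309 lunations, so 6 complete cycles and 9.11 d into the next.
Elongation θ = 360° × 9.11/29.531 ≈ 111.1°.
With cos θ = (-0.360), the lit fraction is (1 − (-0.360))/2 ≈ 0.680, so 68%.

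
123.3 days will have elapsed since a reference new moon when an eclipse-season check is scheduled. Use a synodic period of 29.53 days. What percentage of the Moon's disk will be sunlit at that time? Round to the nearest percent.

27%

123.3 d spans 4 complete synodic months (4 × 29.53 = 118.12 d) plus 5.18 d.
Phase angle: θ = 360°·(5.18 d)/(29.53 d) = 63.1°.
cos 63.1° = 0.452, so f = (1 − 0.452)/2 = 0.274, so 27%.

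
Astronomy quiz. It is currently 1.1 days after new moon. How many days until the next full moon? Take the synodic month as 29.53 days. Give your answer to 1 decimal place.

13.7 days

Full moon is 0.5 of the way through the cycle: age 0.5 × 29.53 = 14.765 d.
That is 14.765 − 1.1 = 13.665 days ahead.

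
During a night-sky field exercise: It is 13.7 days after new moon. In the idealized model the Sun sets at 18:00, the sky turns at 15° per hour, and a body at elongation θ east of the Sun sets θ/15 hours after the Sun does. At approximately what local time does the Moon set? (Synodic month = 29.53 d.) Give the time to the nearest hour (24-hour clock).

05:00

Phase angle: θ = 360°·(13.7 d)/(29.53 d) = 167.0°.
Delay after the Sun = 167.0° / (15°/h) ≈ 11.13 h.
18:00 + 11.13 h ≈ 05:08 → 05:00 to the nearest hour.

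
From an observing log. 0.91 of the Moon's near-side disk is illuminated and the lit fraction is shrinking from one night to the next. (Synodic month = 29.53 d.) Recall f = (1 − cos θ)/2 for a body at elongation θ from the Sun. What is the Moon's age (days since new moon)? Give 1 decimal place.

17.6 days

Invert f = (1 − cos θ)/2 to get cos θ = 1 − 2(0.91) = -0.820, hence θ₀ = arccos -0.820 = 145.1°.
A waning Moon lies in 180°–360°, so θ = 360° − 145.1° = 214.9°.
That fraction of the synodic month is 214.9/360 × 29.53 d ≈ 17.63 d.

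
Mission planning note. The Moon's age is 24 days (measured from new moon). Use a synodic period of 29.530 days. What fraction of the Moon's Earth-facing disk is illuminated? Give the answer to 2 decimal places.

Elongation θ = 360° × 24/29.530 ≈ 292.6°.
With cos θ = 0.384, the lit fraction is (1 − 0.384)/2 ≈ 0.308.

0.31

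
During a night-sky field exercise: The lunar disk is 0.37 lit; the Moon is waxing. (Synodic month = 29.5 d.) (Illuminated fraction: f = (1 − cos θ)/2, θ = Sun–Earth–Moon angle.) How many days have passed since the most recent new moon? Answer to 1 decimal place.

cos θ = 1 − 2f = 0.260, giving a principal value of 74.9°.
Before full moon the principal value applies: θ = 74.9°.
That fraction of the synodic month is 74.9/360 × 29.5 d ≈ 6.14 d.

6.1 days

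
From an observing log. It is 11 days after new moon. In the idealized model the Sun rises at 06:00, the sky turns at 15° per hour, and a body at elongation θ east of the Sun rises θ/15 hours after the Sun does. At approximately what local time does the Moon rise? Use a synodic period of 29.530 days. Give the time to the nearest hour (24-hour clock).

15:00

Phase angle: θ = 360°·(11 d)/(29.530 d) = 134.1°.
The Moon trails the Sun by θ/15 = 134.1/15 ≈ 8.94 hours.
06:00 + 8.94 h ≈ 14:56 → 15:00 to the nearest hour.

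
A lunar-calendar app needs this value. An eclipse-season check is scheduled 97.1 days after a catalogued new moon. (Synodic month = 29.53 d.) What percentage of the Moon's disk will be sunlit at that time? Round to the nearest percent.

62%

Reduce mod P: 97.1 − 3×29.53 = 8.51 d into the current lunation.
Elongation θ = 360° × 8.51/29.53 ≈ 103.7°.
Illuminated fraction = (1 − cos 103.7°)/2 = (1 − (-0.238))/2 ≈ 0.619, so 62%.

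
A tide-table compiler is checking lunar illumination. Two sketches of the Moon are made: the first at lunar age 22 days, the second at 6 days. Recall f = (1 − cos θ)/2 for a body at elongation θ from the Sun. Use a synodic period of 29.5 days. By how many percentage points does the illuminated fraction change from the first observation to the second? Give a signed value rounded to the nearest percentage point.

-16 percentage points

θ₁ = 360° × 22/29.5 = 268.5°, f₁ = (1 − cos θ₁)/2 = 0.513.
θ₂ = 360° × 6/29.5 = 73.2°, f₂ = (1 − cos θ₂)/2 = 0.356.
Change = f₂ − f₁ = -0.158 → -16 percentage points.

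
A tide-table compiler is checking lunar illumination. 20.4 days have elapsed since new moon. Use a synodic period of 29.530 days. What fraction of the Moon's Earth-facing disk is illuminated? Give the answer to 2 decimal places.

0.68

Elongation θ = 360° × 20.4/29.530 ≈ 248.7°.
Illuminated fraction = (1 − cos 248.7°)/2 = (1 − (-0.363))/2 ≈ 0.682.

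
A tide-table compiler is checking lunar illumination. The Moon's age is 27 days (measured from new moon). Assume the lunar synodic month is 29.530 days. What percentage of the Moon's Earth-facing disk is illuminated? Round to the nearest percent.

Phase angle: θ = 360°·(27 d)/(29.530 d) = 329.2°.
With cos θ = 0.859, the lit fraction is (1 − 0.859)/2 ≈ 0.071, so 7%.

7%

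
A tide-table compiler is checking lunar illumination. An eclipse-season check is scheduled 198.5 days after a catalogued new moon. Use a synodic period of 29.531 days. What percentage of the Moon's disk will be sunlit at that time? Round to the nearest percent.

59%

198.5/29.531 = 6.722 lunations, so 6 complete cycles and 21.31 d into the next.
The Moon has covered 21.31/29.531 of its cycle, so θ ≈ 360° × 21.31/29.531 = 259.8°.
Illuminated fraction = (1 − cos 259.8°)/2 = (1 − (-0.177))/2 ≈ 0.588, so 59%.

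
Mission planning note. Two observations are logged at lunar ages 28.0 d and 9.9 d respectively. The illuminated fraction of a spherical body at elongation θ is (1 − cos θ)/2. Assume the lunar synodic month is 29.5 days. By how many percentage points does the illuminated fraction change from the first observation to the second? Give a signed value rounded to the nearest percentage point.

First observation: θ = 360°·28.0/29.5 = 341.7°, so f = 0.025.
Second observation: θ = 120.8°, f = 0.756.
Δf = 0.756 − 0.025 = +0.731, i.e. +73 pp.

+73 percentage points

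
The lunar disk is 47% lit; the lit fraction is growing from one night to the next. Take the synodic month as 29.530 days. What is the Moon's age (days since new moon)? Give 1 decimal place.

cos θ = 1 − 2f = 0.060, giving a principal value of 86.6°.
Before full moon the principal value applies: θ = 86.6°.
Age = 29.530 × 86.6°/360° ≈ 7.10 days.

7.1 days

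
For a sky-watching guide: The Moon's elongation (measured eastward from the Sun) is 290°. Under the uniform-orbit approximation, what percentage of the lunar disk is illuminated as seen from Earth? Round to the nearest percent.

Half-versine of 290°: (1 − 0.342)/2 = 0.329, i.e. 33%.

33%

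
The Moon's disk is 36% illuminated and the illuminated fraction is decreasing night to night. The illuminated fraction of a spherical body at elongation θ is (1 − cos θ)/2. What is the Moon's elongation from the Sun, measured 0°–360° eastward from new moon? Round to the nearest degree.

286°

From f = (1 − cos θ)/2: cos θ = 1 − 2×0.36 = 0.280; arccos → 73.7°.
Since the Moon is past full (waning), take the reflex angle: θ = 360° − 73.7° = 286.3°.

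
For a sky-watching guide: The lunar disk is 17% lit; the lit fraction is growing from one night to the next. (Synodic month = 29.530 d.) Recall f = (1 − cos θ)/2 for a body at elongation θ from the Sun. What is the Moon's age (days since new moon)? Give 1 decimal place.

From f = (1 − cos θ)/2: cos θ = 1 − 2×0.17 = 0.660; arccos → 48.7°.
Before full moon the principal value applies: θ = 48.7°.
At 360°/29.530 d per day, 48.7° corresponds to 3.99 days.

4.0 days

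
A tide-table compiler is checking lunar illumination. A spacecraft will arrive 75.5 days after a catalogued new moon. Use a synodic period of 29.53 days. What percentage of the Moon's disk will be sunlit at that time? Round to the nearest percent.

75.5 d spans 2 complete synodic months (2 × 29.53 = 59.06 d) plus 16.44 d.
Elongation θ = 360° × 16.44/29.53 ≈ 200.4°.
Illuminated fraction = (1 − cos 200.4°)/2 = (1 − (-0.937))/2 ≈ 0.969, so 97%.

97%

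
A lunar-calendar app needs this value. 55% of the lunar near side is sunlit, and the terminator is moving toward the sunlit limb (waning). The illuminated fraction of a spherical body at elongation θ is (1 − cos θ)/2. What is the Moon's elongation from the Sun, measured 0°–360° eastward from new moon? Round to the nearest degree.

264°

From f = (1 − cos θ)/2: cos θ = 1 − 2×0.55 = -0.100; arccos → 95.7°.
Waning ⇒ past full, so θ = 360° − 95.7° = 264.3°.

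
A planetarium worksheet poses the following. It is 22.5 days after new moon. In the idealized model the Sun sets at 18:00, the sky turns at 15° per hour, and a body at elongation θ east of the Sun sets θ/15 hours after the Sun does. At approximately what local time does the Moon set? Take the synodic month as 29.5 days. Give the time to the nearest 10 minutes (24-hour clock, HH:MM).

The Moon has covered 22.5/29.5 of its cycle, so θ ≈ 360° × 22.5/29.5 = 274.6°.
Delay after the Sun = 274.6° / (15°/h) ≈ 18.31 h.
18:00 + 18.305 h ≈ 12:18 → 12:20 to the nearest ten minutes.

12:20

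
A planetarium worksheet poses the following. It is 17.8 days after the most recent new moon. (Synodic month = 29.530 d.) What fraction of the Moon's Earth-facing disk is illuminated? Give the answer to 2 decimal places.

The Moon has covered 17.8/29.530 of its cycle, so θ ≈ 360° × 17.8/29.530 = 217.0°.
cos 217.0° = (-0.799), so f = (1 − (-0.799))/2 = 0.899.

0.90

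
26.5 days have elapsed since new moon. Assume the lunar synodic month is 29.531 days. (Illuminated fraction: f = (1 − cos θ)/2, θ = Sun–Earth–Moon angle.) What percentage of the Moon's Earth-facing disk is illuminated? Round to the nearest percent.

10%

The Moon has covered 26.5/29.531 of its cycle, so θ ≈ 360° × 26.5/29.531 = 323.1°.
With cos θ = 0.799, the lit fraction is (1 − 0.799)/2 ≈ 0.100, so 10%.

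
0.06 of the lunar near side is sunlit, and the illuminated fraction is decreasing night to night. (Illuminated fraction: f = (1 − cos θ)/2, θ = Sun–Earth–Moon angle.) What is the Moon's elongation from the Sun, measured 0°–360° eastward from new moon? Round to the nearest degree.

From f = (1 − cos θ)/2: cos θ = 1 − 2×0.06 = 0.880; arccos → 28.4°.
A waning Moon lies in 180°–360°, so θ = 360° − 28.4° = 331.6°.

332°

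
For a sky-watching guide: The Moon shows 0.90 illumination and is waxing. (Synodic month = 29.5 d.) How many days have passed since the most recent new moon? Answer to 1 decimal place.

11.7 days

From f = (1 − cos θ)/2: cos θ = 1 − 2×0.90 = -0.800; arccos → 143.1°.
Before full moon the principal value applies: θ = 143.1°.
Age = 29.5 × 143.1°/360° ≈ 11.73 days.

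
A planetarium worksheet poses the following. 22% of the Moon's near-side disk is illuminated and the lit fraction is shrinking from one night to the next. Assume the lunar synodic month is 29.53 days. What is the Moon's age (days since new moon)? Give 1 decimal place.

cos θ = 1 − 2f = 0.560, giving a principal value of 55.9°.
Since the Moon is past full (waning), take the reflex angle: θ = 360° − 55.9° = 304.1°.
Age = 29.53 × 304.1°/360° ≈ 24.94 days.

24.9 days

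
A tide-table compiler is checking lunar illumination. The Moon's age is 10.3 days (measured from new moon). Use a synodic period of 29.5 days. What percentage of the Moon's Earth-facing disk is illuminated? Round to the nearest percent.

79%

Elongation θ = 360° × 10.3/29.5 ≈ 125.7°.
cos 125.7° = (-0.583), so f = (1 − (-0.583))/2 = 0.792, so 79%.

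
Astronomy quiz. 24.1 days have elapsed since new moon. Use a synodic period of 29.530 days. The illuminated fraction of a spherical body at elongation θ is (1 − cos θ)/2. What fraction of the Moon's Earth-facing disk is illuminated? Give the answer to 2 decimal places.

0.30

Phase angle: θ = 360°·(24.1 d)/(29.530 d) = 293.8°.
Illuminated fraction = (1 − cos 293.8°)/2 = (1 − 0.404)/2 ≈ 0.298.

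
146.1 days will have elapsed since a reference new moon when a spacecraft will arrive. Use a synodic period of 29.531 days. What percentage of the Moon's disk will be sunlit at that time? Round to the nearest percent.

146.1 d spans 4 complete synodic months (4 × 29.531 = 118.12 d) plus 27.98 d.
Elongation θ = 360° × 27.98/29.531 ≈ 341.0°.
Illuminated fraction = (1 − cos 341.0°)/2 = (1 − 0.946)/2 ≈ 0.027, so 3%.

3%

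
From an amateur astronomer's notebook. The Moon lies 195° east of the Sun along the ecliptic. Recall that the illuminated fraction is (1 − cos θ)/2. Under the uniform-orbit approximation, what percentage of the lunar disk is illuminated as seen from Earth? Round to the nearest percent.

98%

f = (1 − cos 195°)/2 = (1 − (-0.966))/2 ≈ 0.983, i.e. 98%.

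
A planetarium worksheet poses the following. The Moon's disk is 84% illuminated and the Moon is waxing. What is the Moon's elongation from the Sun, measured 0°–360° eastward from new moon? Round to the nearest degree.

cos θ = 1 − 2f = -0.680, giving a principal value of 132.8°.
The Moon is waxing (0°–180°), so θ = 132.8° directly.

133°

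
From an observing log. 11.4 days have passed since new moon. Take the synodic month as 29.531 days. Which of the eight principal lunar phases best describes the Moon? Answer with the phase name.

θ ≈ 360° × 11.4/29.531 = 139°, which falls in the waxing gibbous sector.

waxing gibbous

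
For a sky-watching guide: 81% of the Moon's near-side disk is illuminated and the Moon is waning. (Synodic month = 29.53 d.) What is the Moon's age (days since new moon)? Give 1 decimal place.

19.0 days

cos θ = 1 − 2f = -0.620, giving a principal value of 128.3°.
Waning ⇒ past full, so θ = 360° − 128.3° = 231.7°.
At 360°/29.53 d per day, 231.7° corresponds to 19.00 days.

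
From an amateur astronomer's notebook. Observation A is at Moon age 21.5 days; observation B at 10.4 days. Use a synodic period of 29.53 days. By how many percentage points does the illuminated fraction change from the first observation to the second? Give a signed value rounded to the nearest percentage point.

+23 pp

θ₁ = 360° × 21.5/29.53 = 262.1°, f₁ = (1 − cos θ₁)/2 = 0.569.
θ₂ = 360° × 10.4/29.53 = 126.8°, f₂ = (1 − cos θ₂)/2 = 0.799.
Change = f₂ − f₁ = +0.231 → +23 percentage points.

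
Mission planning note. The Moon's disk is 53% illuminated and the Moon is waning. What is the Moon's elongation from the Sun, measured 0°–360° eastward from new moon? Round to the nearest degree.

267°

cos θ = 1 − 2f = -0.060, giving a principal value of 93.4°.
Since the Moon is past full (waning), take the reflex angle: θ = 360° − 93.4° = 266.6°.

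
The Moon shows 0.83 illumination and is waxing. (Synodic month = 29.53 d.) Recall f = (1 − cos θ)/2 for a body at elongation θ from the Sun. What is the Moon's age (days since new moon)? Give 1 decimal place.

cos θ = 1 − 2f = -0.660, giving a principal value of 131.3°.
Before full moon the principal value applies: θ = 131.3°.
At 360°/29.53 d per day, 131.3° corresponds to 10.77 days.

10.8 days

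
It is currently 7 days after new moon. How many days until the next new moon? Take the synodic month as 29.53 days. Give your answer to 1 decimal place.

22.5 days

One full lunation from the last new moon is 29.53 d; remaining = 29.53 − 7 = 22.530 d.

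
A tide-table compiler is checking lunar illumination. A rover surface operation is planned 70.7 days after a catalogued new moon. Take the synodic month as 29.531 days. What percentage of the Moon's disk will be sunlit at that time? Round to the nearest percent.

70.7/29.531 = 2.394 lunations, so 2 complete cycles and 11.64 d into the next.
Phase angle: θ = 360°·(11.64 d)/(29.531 d) = 141.9°.
cos 141.9° = (-0.787), so f = (1 − (-0.787))/2 = 0.893, so 89%.

89%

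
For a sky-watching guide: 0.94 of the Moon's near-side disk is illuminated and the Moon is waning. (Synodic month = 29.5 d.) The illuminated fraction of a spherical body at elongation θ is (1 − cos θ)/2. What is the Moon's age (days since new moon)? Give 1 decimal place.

cos θ = 1 − 2f = -0.880, giving a principal value of 151.6°.
A waning Moon lies in 180°–360°, so θ = 360° − 151.6° = 208.4°.
That fraction of the synodic month is 208.4/360 × 29.5 d ≈ 17.07 d.

17.1 days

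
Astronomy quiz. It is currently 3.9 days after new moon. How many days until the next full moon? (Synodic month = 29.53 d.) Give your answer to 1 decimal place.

Full moon occurs at elongation 180°, i.e. at age 29.53 × 180/360 = 14.765 d.
So 10.865 days remain (14.765 − 3.9).

10.9 days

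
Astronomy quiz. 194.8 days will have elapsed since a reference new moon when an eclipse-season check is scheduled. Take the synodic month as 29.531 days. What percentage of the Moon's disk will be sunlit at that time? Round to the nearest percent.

91%

194.8/29.531 = 6.596 lunations, so 6 complete cycles and 17.61 d into the next.
Phase angle: θ = 360°·(17.61 d)/(29.531 d) = 214.7°.
With cos θ = (-0.822), the lit fraction is (1 − (-0.822))/2 ≈ 0.911, so 91%.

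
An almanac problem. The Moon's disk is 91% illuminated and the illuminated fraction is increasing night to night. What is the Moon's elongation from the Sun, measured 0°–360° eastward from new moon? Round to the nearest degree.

145°

From f = (1 − cos θ)/2: cos θ = 1 − 2×0.91 = -0.820; arccos → 145.1°.
Before full moon the principal value applies: θ = 145.1°.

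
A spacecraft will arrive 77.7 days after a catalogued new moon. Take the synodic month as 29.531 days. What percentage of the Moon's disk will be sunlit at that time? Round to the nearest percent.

84%

77.7 d spans 2 complete synodic months (2 × 29.531 = 59.06 d) plus 18.64 d.
Elongation θ = 360° × 18.64/29.531 ≈ 227.2°.
cos 227.2° = (-0.679), so f = (1 − (-0.679))/2 = 0.840, so 84%.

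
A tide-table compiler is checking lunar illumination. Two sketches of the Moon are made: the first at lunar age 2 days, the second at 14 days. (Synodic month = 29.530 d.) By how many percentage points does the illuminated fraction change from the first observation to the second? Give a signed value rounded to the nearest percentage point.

+95 pp

θ₁ = 360° × 2/29.530 = 24.4°, f₁ = (1 − cos θ₁)/2 = 0.045.
θ₂ = 360° × 14/29.530 = 170.7°, f₂ = (1 − cos θ₂)/2 = 0.993.
Change = f₂ − f₁ = +0.949 → +95 percentage points.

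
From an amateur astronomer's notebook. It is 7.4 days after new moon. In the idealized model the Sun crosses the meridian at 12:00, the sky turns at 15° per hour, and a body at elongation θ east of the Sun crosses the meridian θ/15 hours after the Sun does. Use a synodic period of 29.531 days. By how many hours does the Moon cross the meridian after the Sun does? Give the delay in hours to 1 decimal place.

6.0 h

Phase angle: θ = 360°·(7.4 d)/(29.531 d) = 90.2°.
The Moon trails the Sun by θ/15 = 90.2/15 ≈ 6.01 hours.
So the Moon crosses the meridian 6.01 h after the Sun.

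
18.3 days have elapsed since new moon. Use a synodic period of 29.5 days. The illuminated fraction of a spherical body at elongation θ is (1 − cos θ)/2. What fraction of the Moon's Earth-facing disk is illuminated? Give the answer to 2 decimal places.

Phase angle: θ = 360°·(18.3 d)/(29.5 d) = 223.3°.
With cos θ = (-0.728), the lit fraction is (1 − (-0.728))/2 ≈ 0.864.

0.86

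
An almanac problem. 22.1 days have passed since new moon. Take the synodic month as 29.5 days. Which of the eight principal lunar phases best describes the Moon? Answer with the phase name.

At 22.1/29.5 of the cycle, θ ≈ 270° — the last quarter range.

last quarter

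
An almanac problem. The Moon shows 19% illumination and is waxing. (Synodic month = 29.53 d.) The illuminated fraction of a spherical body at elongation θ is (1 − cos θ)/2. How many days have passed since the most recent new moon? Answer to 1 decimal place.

Invert f = (1 − cos θ)/2 to get cos θ = 1 − 2(0.19) = 0.620, hence θ₀ = arccos 0.620 = 51.7°.
The Moon is waxing (0°–180°), so θ = 51.7° directly.
Age = 29.53 × 51.7°/360° ≈ 4.24 days.

4.2 days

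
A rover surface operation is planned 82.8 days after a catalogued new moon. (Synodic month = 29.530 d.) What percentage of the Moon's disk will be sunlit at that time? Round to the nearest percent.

33%

82.8 d spans 2 complete synodic months (2 × 29.530 = 59.06 d) plus 23.74 d.
Elongation θ = 360° × 23.74/29.530 ≈ 289.4°.
With cos θ = 0.332, the lit fraction is (1 − 0.332)/2 ≈ 0.334, so 33%.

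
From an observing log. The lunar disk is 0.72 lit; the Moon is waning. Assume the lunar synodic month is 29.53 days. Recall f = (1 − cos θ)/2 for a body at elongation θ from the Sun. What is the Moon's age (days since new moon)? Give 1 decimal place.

20.0 days

Invert f = (1 − cos θ)/2 to get cos θ = 1 − 2(0.72) = -0.440, hence θ₀ = arccos -0.440 = 116.1°.
Since the Moon is past full (waning), take the reflex angle: θ = 360° − 116.1° = 243.9°.
At 360°/29.53 d per day, 243.9° corresponds to 20.01 days.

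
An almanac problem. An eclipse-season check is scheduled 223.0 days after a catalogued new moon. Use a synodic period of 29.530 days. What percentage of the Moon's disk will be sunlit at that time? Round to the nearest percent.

223.0/29.530 = 7.552 lunations, so 7 complete cycles and 16.29 d into the next.
Elongation θ = 360° × 16.29/29.530 ≈ 198.6°.
Illuminated fraction = (1 − cos 198.6°)/2 = (1 − (-0.948))/2 ≈ 0.974, so 97%.

97%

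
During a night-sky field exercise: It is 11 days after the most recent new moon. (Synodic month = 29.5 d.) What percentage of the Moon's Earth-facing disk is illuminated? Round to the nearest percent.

Elongation θ = 360° × 11/29.5 ≈ 134.2°.
With cos θ = (-0.698), the lit fraction is (1 − (-0.698))/2 ≈ 0.849, so 85%.

85%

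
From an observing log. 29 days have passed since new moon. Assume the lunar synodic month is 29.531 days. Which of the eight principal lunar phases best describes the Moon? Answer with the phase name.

new moon

θ ≈ 360° × 29/29.531 = 354°, which falls in the new moon sector.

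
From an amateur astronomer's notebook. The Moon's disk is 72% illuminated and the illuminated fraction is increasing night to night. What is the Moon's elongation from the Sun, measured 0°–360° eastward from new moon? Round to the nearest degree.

116°

cos θ = 1 − 2f = -0.440, giving a principal value of 116.1°.
Waxing ⇒ before full, so θ = 116.1°.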